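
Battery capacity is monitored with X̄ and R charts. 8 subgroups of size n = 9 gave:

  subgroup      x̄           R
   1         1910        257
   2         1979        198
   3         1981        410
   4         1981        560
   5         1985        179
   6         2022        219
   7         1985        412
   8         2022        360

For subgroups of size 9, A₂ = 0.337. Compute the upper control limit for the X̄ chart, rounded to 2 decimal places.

X̄̄ = (1910 + 1979 + 1981 + 1981 + 1985 + 2022 + 1985 + 2022) / 8 = 15865.0000 / 8 = 1983.1250
R̄ = (257 + 198 + 410 + 560 + 179 + 219 + 412 + 360) / 8 = 2595.0000 / 8 = 324.3750
UCL = X̄̄ + A₂·R̄ = 1983.1250 + 0.337 × 324.3750 = 2092.4394

2092.44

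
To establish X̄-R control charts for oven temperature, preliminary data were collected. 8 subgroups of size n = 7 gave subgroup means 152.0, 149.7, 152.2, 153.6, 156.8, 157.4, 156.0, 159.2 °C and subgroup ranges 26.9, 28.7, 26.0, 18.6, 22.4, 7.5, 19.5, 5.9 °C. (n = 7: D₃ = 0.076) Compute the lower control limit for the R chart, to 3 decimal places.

1.477

R̄ = (26.9 + 28.7 + 26.0 + 18.6 + 22.4 + 7.5 + 19.5 + 5.9) / 8 = 155.5000 / 8 = 19.4375
LCL_R = D₃·R̄ = 0.076 × 19.4375 = 1.4772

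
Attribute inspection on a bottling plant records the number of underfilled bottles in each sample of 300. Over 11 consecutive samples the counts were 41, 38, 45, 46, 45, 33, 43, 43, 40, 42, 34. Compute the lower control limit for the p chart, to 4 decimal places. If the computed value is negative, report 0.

p̄ = Σdᵢ / (k·n) = 450 / (11 × 300) = 0.13636
LCL = p̄ − 3·√(p̄(1−p̄)/n) = 0.13636 − 3 × 0.01981 = 0.07692

0.0769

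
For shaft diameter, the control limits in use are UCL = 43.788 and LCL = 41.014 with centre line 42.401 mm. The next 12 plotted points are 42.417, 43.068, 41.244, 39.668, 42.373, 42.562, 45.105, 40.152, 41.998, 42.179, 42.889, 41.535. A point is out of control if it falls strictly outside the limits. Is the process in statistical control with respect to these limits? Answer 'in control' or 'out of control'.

out of control

Compare each point to [41.014, 43.788]: sample 4 = 39.668 < LCL; sample 7 = 45.105 > UCL; sample 8 = 40.152 < LCL.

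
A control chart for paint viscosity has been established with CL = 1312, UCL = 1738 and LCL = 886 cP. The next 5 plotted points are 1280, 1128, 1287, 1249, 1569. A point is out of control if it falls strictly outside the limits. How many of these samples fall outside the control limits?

All 5 points lie within [886, 1738].

0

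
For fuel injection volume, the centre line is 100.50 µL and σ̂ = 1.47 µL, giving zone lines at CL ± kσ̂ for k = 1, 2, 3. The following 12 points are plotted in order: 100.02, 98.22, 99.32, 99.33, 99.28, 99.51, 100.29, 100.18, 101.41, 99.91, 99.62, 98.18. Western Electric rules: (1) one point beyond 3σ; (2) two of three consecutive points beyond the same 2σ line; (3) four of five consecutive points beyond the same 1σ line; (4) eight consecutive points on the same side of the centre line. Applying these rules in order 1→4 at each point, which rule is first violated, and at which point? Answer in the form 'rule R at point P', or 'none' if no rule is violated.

Zone of each point (C = within 1σ̂, B = 1σ̂–2σ̂, A = 2σ̂–3σ̂, * = beyond 3σ̂; sign = side of CL): 1:-C, 2:-B, 3:-C, 4:-C, 5:-C, 6:-C, 7:-C, 8:-C, 9:+C, 10:-C, 11:-C, 12:-B
Rule 4 (eight consecutive points on the same side of the centre line) is satisfied at point 8.

rule 4 at point 8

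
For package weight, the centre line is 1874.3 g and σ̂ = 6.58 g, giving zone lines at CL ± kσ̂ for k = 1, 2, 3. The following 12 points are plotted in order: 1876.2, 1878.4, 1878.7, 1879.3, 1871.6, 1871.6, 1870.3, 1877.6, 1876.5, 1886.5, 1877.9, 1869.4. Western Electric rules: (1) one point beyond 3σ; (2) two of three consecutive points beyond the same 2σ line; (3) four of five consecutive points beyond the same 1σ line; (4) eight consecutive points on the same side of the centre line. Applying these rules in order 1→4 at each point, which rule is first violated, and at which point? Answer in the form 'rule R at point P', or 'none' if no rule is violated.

none

Zone of each point (C = within 1σ̂, B = 1σ̂–2σ̂, A = 2σ̂–3σ̂, * = beyond 3σ̂; sign = side of CL): 1:+C, 2:+C, 3:+C, 4:+C, 5:-C, 6:-C, 7:-C, 8:+C, 9:+C, 10:+B, 11:+C, 12:-C
No rule fires across all 12 points.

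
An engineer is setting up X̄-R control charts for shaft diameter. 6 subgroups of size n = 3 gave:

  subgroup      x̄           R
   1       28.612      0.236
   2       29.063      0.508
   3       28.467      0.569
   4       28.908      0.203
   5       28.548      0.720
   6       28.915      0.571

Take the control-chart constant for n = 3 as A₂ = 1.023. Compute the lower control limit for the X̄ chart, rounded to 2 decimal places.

X̄̄ = (28.612 + 29.063 + 28.467 + 28.908 + 28.548 + 28.915) / 6 = 172.5130 / 6 = 28.7522
R̄ = (0.236 + 0.508 + 0.569 + 0.203 + 0.720 + 0.571) / 6 = 2.8070 / 6 = 0.4678
LCL = X̄̄ − A₂·R̄ = 28.7522 − 1.023 × 0.4678 = 28.2736

28.27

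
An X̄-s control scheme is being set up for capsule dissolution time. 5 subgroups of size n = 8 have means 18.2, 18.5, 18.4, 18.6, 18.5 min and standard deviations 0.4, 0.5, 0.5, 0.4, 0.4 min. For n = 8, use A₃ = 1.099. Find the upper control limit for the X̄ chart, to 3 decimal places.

18.924

X̄̄ = (18.2 + 18.5 + 18.4 + 18.6 + 18.5) / 5 = 18.4400
s̄ = (0.4 + 0.5 + 0.5 + 0.4 + 0.4) / 5 = 0.4400
UCL = X̄̄ + A₃·s̄ = 18.4400 + 1.099 × 0.4400 = 18.9236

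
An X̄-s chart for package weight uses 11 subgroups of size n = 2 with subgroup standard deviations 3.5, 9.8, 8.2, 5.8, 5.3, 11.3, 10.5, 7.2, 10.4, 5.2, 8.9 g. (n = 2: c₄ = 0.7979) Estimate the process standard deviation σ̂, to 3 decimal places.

9.810

s̄ = (3.5 + 9.8 + 8.2 + 5.8 + 5.3 + 11.3 + 10.5 + 7.2 + 10.4 + 5.2 + 8.9) / 11 = 7.8273
σ̂ = s̄ / c₄ = 7.8273 / 0.7979 = 9.8098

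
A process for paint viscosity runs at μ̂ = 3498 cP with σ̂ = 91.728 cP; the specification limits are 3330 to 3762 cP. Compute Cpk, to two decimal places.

Cpu = (USL − μ̂) / (3σ̂) = (3762 − 3498) / (3 × 91.728) = 0.9594; Cpl = (μ̂ − LSL) / (3σ̂) = (3498 − 3330) / (3 × 91.728) = 0.6105; Cpk = min(Cpu, Cpl) = 0.6105

0.61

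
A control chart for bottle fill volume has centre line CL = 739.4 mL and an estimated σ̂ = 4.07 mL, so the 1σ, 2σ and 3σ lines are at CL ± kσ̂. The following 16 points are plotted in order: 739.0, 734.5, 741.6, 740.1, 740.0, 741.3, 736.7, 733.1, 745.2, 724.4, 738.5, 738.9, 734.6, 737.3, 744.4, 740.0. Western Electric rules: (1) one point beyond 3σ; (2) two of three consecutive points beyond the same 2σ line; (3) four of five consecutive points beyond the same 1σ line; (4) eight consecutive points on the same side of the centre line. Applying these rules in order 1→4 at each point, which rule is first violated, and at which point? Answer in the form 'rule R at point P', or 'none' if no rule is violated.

Zone of each point (C = within 1σ̂, B = 1σ̂–2σ̂, A = 2σ̂–3σ̂, * = beyond 3σ̂; sign = side of CL): 1:-C, 2:-B, 3:+C, 4:+C, 5:+C, 6:+C, 7:-C, 8:-B, 9:+B, 10:-*, 11:-C, 12:-C, 13:-B, 14:-C, 15:+B, 16:+C
Rule 1 (one point beyond the 3σ limits) is satisfied at point 10.

rule 1 at point 10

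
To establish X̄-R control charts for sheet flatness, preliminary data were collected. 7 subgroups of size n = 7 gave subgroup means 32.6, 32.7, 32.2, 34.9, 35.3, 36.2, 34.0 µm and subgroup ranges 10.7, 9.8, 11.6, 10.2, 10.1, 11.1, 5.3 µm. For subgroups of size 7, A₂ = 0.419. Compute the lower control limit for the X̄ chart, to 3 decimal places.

29.868

X̄̄ = (32.6 + 32.7 + 32.2 + 34.9 + 35.3 + 36.2 + 34.0) / 7 = 237.9000 / 7 = 33.9857
R̄ = (10.7 + 9.8 + 11.6 + 10.2 + 10.1 + 11.1 + 5.3) / 7 = 68.8000 / 7 = 9.8286
LCL = X̄̄ − A₂·R̄ = 33.9857 − 0.419 × 9.8286 = 29.8675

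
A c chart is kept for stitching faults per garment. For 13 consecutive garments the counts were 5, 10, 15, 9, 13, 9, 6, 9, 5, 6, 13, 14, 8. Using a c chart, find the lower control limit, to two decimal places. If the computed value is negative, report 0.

c̄ = (5 + 10 + 15 + 9 + 13 + 9 + 6 + 9 + 5 + 6 + 13 + 14 + 8) / 13 = 122 / 13 = 9.3846
LCL = c̄ − 3√c̄ = 9.3846 − 3 × 3.0634 = 0.1943

0.19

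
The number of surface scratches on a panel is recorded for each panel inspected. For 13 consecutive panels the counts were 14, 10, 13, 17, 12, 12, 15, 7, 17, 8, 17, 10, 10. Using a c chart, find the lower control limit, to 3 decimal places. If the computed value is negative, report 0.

c̄ = (14 + 10 + 13 + 17 + 12 + 12 + 15 + 7 + 17 + 8 + 17 + 10 + 10) / 13 = 162 / 13 = 12.4615
LCL = c̄ − 3√c̄ = 12.4615 − 3 × 3.5301 = 1.8713

1.871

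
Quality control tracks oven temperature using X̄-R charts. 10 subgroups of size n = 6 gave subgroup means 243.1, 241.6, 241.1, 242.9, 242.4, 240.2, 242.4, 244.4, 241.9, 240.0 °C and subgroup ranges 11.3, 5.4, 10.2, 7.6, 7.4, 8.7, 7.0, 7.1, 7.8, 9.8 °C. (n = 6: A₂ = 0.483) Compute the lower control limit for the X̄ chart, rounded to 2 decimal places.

238.02

X̄̄ = (243.1 + 241.6 + 241.1 + 242.9 + 242.4 + 240.2 + 242.4 + 244.4 + 241.9 + 240.0) / 10 = 2420.0000 / 10 = 242.0000
R̄ = (11.3 + 5.4 + 10.2 + 7.6 + 7.4 + 8.7 + 7.0 + 7.1 + 7.8 + 9.8) / 10 = 82.3000 / 10 = 8.2300
LCL = X̄̄ − A₂·R̄ = 242.0000 − 0.483 × 8.2300 = 238.0249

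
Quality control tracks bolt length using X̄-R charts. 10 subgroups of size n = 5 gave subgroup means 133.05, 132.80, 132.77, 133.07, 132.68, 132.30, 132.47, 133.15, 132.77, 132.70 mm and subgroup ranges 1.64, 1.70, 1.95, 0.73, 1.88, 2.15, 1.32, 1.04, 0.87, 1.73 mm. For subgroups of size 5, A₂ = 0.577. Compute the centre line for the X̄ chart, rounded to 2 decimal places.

X̄̄ = (133.05 + 132.80 + 132.77 + 133.07 + 132.68 + 132.30 + 132.47 + 133.15 + 132.77 + 132.70) / 10 = 1327.7600 / 10 = 132.7760
CL = X̄̄ = 132.7760

132.78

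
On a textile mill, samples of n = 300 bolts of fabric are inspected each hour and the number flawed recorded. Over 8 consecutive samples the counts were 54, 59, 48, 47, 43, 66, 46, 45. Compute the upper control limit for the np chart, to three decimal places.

70.518

p̄ = Σdᵢ / (k·n) = 408 / (8 × 300) = 0.17000
UCL = np̄ + 3·√(np̄(1−p̄)) = 51.0000 + 3 × √(51.0000×0.83000) = 51.0000 + 3 × 6.5062 = 70.5185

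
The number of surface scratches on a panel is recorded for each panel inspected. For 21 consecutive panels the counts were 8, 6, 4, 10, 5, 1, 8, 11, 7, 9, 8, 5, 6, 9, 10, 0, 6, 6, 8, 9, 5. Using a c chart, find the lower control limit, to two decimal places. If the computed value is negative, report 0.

c̄ = (8 + 6 + 4 + 10 + 5 + 1 + 8 + 11 + 7 + 9 + 8 + 5 + 6 + 9 + 10 + 0 + 6 + 6 + 8 + 9 + 5) / 21 = 141 / 21 = 6.7143
LCL = c̄ − 3√c̄ = 6.7143 − 3 × 2.5912 = -1.0593 → 0 (cannot be negative)

0.00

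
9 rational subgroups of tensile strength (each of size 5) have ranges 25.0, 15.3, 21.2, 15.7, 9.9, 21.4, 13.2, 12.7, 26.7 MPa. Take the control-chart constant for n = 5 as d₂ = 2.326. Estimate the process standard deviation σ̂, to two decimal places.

R̄ = (25.0 + 15.3 + 21.2 + 15.7 + 9.9 + 21.4 + 13.2 + 12.7 + 26.7) / 9 = 17.9000
σ̂ = R̄ / d₂ = 17.9000 / 2.326 = 7.6956

7.70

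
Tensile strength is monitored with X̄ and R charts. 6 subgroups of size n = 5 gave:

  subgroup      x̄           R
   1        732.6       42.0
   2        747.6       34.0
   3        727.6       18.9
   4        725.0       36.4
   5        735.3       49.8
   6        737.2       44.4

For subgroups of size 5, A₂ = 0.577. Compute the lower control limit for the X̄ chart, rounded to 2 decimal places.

712.53

X̄̄ = (732.6 + 747.6 + 727.6 + 725.0 + 735.3 + 737.2) / 6 = 4405.3000 / 6 = 734.2167
R̄ = (42.0 + 34.0 + 18.9 + 36.4 + 49.8 + 44.4) / 6 = 225.5000 / 6 = 37.5833
LCL = X̄̄ − A₂·R̄ = 734.2167 − 0.577 × 37.5833 = 712.5311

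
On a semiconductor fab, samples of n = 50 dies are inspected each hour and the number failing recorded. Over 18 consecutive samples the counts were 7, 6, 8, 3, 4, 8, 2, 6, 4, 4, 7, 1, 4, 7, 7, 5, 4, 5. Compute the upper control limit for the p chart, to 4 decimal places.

0.2307

p̄ = Σdᵢ / (k·n) = 92 / (18 × 50) = 0.10222
UCL = p̄ + 3·√(p̄(1−p̄)/n) = 0.10222 + 3 × √(0.10222×0.89778/50) = 0.10222 + 3 × 0.04284 = 0.23075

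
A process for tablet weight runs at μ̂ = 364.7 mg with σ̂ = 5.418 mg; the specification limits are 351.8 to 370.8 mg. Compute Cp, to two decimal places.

Cp = (USL − LSL) / (6σ̂) = (370.8 − 351.8) / (6 × 5.418) = 19.0000 / 32.5080 = 0.5845

0.58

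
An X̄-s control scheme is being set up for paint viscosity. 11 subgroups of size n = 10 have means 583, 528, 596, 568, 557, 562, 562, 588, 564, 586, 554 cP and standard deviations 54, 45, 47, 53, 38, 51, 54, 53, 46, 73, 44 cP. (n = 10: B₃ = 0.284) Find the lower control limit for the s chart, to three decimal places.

14.407

s̄ = (54 + 45 + 47 + 53 + 38 + 51 + 54 + 53 + 46 + 73 + 44) / 11 = 50.7273
LCL_s = B₃·s̄ = 0.284 × 50.7273 = 14.4065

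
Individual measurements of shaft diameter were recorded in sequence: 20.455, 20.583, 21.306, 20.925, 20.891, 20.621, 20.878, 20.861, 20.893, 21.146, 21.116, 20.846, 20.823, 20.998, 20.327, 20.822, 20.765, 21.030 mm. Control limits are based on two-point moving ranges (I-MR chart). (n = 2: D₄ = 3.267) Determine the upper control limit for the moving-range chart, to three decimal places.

Moving ranges: 0.128, 0.723, 0.381, 0.034, 0.270, 0.257, 0.017, 0.032, 0.253, 0.030, 0.270, 0.023, 0.175, 0.671, 0.495, 0.057, 0.265; M̄R̄ = 4.0810 / 17 = 0.2401
UCL_MR = D₄·M̄R̄ = 3.267 × 0.2401 = 0.7843

0.784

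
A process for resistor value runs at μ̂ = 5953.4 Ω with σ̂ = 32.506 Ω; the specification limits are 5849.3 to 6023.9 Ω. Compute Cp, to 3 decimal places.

Cp = (USL − LSL) / (6σ̂) = (6023.9 − 5849.3) / (6 × 32.506) = 174.6000 / 195.0360 = 0.8952

0.895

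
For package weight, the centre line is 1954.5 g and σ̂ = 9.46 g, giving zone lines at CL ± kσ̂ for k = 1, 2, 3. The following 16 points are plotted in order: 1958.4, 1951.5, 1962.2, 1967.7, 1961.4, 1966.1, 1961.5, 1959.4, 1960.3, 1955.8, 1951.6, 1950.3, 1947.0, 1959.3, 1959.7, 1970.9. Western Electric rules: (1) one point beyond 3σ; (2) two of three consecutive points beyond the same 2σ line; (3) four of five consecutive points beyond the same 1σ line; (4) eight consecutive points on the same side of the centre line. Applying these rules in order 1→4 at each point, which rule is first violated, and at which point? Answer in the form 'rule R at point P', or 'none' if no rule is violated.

rule 4 at point 10

Zone of each point (C = within 1σ̂, B = 1σ̂–2σ̂, A = 2σ̂–3σ̂, * = beyond 3σ̂; sign = side of CL): 1:+C, 2:-C, 3:+C, 4:+B, 5:+C, 6:+B, 7:+C, 8:+C, 9:+C, 10:+C, 11:-C, 12:-C, 13:-C, 14:+C, 15:+C, 16:+B
Rule 4 (eight consecutive points on the same side of the centre line) is satisfied at point 10.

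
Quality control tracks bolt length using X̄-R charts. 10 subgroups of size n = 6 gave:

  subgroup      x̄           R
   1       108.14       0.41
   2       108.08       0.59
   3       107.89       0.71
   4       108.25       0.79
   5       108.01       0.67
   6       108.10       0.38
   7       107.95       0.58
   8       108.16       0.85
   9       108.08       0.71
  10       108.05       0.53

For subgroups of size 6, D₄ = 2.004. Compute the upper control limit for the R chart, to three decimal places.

R̄ = (0.41 + 0.59 + 0.71 + 0.79 + 0.67 + 0.38 + 0.58 + 0.85 + 0.71 + 0.53) / 10 = 6.2200 / 10 = 0.6220
UCL_R = D₄·R̄ = 2.004 × 0.6220 = 1.2465

1.246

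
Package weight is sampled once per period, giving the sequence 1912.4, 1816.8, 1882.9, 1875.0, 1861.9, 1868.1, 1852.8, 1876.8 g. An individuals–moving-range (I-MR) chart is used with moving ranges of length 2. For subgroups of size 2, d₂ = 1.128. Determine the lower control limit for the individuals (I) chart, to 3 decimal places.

X̄ = (1912.4 + 1816.8 + 1882.9 + 1875.0 + 1861.9 + 1868.1 + 1852.8 + 1876.8) / 8 = 1868.3375
Moving ranges: 95.6, 66.1, 7.9, 13.1, 6.2, 15.3, 24.0; M̄R̄ = 228.2000 / 7 = 32.6000
LCL = X̄ − 3·M̄R̄/d₂ = 1868.3375 − 3 × 32.6000 / 1.128 = 1781.6354

1781.635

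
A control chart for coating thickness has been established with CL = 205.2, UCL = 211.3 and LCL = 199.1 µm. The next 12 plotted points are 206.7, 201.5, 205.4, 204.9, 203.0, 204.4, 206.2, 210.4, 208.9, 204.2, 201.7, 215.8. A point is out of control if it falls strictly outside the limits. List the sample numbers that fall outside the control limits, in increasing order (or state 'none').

Compare each point to [199.1, 211.3]: sample 12 = 215.8 > UCL.

12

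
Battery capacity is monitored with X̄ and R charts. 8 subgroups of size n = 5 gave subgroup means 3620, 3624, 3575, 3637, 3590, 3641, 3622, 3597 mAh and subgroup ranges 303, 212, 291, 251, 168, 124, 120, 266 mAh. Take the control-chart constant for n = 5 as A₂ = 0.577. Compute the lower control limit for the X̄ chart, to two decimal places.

3488.11

X̄̄ = (3620 + 3624 + 3575 + 3637 + 3590 + 3641 + 3622 + 3597) / 8 = 28906.0000 / 8 = 3613.2500
R̄ = (303 + 212 + 291 + 251 + 168 + 124 + 120 + 266) / 8 = 1735.0000 / 8 = 216.8750
LCL = X̄̄ − A₂·R̄ = 3613.2500 − 0.577 × 216.8750 = 3488.1131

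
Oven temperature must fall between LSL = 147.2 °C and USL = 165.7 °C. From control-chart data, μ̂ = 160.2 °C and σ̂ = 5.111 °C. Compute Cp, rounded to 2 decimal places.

0.60

Cp = (USL − LSL) / (6σ̂) = (165.7 − 147.2) / (6 × 5.111) = 18.5000 / 30.6660 = 0.6033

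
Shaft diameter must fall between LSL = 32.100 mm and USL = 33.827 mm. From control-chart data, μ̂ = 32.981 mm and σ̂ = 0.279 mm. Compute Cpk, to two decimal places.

1.01

Cpu = (USL − μ̂) / (3σ̂) = (33.827 − 32.981) / (3 × 0.279) = 1.0108; Cpl = (μ̂ − LSL) / (3σ̂) = (32.981 − 32.100) / (3 × 0.279) = 1.0526; Cpk = min(Cpu, Cpl) = 1.0108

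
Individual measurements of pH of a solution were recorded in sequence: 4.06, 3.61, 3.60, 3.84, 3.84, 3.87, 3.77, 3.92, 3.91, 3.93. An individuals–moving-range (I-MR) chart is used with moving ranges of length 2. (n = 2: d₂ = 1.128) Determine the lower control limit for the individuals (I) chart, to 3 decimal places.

X̄ = (4.06 + 3.61 + 3.60 + 3.84 + 3.84 + 3.87 + 3.77 + 3.92 + 3.91 + 3.93) / 10 = 3.8350
Moving ranges: 0.45, 0.01, 0.24, 0.00, 0.03, 0.10, 0.15, 0.01, 0.02; M̄R̄ = 1.0100 / 9 = 0.1122
LCL = X̄ − 3·M̄R̄/d₂ = 3.8350 − 3 × 0.1122 / 1.128 = 3.5365

3.537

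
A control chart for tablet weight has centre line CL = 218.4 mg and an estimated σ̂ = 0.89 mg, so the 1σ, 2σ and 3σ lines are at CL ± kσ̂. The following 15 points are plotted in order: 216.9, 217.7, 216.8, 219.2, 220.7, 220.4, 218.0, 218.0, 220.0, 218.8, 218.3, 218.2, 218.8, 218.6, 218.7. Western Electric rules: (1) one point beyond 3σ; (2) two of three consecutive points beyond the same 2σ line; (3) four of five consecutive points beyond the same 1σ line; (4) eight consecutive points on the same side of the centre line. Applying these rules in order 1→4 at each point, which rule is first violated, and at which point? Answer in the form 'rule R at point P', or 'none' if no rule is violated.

rule 2 at point 6

Zone of each point (C = within 1σ̂, B = 1σ̂–2σ̂, A = 2σ̂–3σ̂, * = beyond 3σ̂; sign = side of CL): 1:-B, 2:-C, 3:-B, 4:+C, 5:+A, 6:+A, 7:-C, 8:-C, 9:+B, 10:+C, 11:-C, 12:-C, 13:+C, 14:+C, 15:+C
Rule 2 (two of three consecutive points beyond the same 2σ limit) is satisfied at point 6.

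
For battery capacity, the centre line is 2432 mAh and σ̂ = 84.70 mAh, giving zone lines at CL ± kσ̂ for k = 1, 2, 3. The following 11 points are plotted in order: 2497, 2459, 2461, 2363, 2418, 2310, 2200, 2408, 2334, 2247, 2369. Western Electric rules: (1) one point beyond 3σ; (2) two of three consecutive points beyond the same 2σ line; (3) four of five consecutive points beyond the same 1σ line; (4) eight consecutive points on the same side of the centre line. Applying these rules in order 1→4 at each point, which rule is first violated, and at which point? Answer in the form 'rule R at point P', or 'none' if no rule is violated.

Zone of each point (C = within 1σ̂, B = 1σ̂–2σ̂, A = 2σ̂–3σ̂, * = beyond 3σ̂; sign = side of CL): 1:+C, 2:+C, 3:+C, 4:-C, 5:-C, 6:-B, 7:-A, 8:-C, 9:-B, 10:-A, 11:-C
Rule 3 (four of five consecutive points beyond the same 1σ limit) is satisfied at point 10.

rule 3 at point 10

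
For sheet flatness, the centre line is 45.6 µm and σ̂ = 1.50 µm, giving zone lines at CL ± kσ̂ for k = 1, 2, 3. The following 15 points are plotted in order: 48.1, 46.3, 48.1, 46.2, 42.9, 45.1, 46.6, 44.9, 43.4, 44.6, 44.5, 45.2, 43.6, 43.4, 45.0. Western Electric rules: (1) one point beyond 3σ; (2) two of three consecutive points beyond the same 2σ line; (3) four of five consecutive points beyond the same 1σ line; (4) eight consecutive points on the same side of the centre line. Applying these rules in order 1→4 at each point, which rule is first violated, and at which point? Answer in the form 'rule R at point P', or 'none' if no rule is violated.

rule 4 at point 15

Zone of each point (C = within 1σ̂, B = 1σ̂–2σ̂, A = 2σ̂–3σ̂, * = beyond 3σ̂; sign = side of CL): 1:+B, 2:+C, 3:+B, 4:+C, 5:-B, 6:-C, 7:+C, 8:-C, 9:-B, 10:-C, 11:-C, 12:-C, 13:-B, 14:-B, 15:-C
Rule 4 (eight consecutive points on the same side of the centre line) is satisfied at point 15.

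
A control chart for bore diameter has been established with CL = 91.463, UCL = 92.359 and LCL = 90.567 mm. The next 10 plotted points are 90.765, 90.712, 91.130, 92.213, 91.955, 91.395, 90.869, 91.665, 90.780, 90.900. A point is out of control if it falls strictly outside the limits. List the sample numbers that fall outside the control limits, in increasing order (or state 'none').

none

All 10 points lie within [90.567, 92.359].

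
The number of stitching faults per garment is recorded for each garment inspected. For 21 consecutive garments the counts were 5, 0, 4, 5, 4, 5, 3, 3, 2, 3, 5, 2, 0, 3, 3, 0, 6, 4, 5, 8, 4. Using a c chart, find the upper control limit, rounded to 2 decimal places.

9.16

c̄ = (5 + 0 + 4 + 5 + 4 + 5 + 3 + 3 + 2 + 3 + 5 + 2 + 0 + 3 + 3 + 0 + 6 + 4 + 5 + 8 + 4) / 21 = 74 / 21 = 3.5238
UCL = c̄ + 3√c̄ = 3.5238 + 3 × √3.5238 = 3.5238 + 3 × 1.8772 = 9.1554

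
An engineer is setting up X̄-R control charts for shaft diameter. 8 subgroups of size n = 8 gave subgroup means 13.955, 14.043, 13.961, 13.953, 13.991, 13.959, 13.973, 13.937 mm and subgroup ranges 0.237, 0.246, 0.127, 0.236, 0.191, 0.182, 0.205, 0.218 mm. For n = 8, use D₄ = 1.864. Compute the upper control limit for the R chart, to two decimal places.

R̄ = (0.237 + 0.246 + 0.127 + 0.236 + 0.191 + 0.182 + 0.205 + 0.218) / 8 = 1.6420 / 8 = 0.2052
UCL_R = D₄·R̄ = 1.864 × 0.2052 = 0.3826

0.38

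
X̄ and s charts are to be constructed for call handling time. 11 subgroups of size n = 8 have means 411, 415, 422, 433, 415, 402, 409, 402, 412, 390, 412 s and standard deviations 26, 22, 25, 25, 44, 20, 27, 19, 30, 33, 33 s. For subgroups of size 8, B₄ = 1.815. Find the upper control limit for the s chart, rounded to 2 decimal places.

s̄ = (26 + 22 + 25 + 25 + 44 + 20 + 27 + 19 + 30 + 33 + 33) / 11 = 27.6364
UCL_s = B₄·s̄ = 1.815 × 27.6364 = 50.1600

50.16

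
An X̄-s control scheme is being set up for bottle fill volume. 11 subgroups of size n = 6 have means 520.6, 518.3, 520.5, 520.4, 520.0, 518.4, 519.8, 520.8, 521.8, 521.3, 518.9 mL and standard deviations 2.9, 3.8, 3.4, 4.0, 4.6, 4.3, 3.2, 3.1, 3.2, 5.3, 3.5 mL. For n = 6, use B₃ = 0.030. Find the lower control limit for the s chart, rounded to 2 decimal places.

0.11

s̄ = (2.9 + 3.8 + 3.4 + 4.0 + 4.6 + 4.3 + 3.2 + 3.1 + 3.2 + 5.3 + 3.5) / 11 = 3.7545
LCL_s = B₃·s̄ = 0.030 × 3.7545 = 0.1126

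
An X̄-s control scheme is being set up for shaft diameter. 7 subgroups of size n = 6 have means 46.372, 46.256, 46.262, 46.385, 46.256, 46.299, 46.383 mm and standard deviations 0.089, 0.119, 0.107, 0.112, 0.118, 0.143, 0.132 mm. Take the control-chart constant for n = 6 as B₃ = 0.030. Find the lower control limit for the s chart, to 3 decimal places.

s̄ = (0.089 + 0.119 + 0.107 + 0.112 + 0.118 + 0.143 + 0.132) / 7 = 0.1171
LCL_s = B₃·s̄ = 0.030 × 0.1171 = 0.0035

0.004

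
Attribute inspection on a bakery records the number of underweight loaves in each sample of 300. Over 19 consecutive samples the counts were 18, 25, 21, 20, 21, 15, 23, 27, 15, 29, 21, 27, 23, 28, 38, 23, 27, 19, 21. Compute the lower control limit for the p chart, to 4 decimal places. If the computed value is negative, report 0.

p̄ = Σdᵢ / (k·n) = 441 / (19 × 300) = 0.07737
LCL = p̄ − 3·√(p̄(1−p̄)/n) = 0.07737 − 3 × 0.01543 = 0.03109

0.0311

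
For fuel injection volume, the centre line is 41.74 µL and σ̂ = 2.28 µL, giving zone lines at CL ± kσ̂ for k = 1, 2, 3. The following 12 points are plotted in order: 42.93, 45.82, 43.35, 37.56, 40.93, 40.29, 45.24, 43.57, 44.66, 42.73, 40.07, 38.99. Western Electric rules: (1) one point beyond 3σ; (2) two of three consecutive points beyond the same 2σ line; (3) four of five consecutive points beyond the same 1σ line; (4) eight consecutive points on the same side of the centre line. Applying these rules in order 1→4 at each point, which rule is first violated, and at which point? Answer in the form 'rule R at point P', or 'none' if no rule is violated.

none

Zone of each point (C = within 1σ̂, B = 1σ̂–2σ̂, A = 2σ̂–3σ̂, * = beyond 3σ̂; sign = side of CL): 1:+C, 2:+B, 3:+C, 4:-B, 5:-C, 6:-C, 7:+B, 8:+C, 9:+B, 10:+C, 11:-C, 12:-B
No rule fires across all 12 points.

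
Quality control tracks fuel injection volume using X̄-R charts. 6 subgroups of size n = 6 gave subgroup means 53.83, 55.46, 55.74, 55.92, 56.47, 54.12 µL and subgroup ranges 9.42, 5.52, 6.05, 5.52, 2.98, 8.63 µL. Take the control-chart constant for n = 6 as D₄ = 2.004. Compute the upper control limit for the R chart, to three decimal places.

12.732

R̄ = (9.42 + 5.52 + 6.05 + 5.52 + 2.98 + 8.63) / 6 = 38.1200 / 6 = 6.3533
UCL_R = D₄·R̄ = 2.004 × 6.3533 = 12.7321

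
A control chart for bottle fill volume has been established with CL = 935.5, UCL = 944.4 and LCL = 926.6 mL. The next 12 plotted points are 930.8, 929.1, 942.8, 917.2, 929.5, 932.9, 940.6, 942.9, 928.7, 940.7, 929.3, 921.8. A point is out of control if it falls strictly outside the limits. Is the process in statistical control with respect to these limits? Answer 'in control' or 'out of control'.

out of control

Compare each point to [926.6, 944.4]: sample 4 = 917.2 < LCL; sample 12 = 921.8 < LCL.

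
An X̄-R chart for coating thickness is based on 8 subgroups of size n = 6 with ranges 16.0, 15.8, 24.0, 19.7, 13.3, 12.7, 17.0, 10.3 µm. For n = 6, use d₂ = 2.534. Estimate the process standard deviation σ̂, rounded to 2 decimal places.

R̄ = (16.0 + 15.8 + 24.0 + 19.7 + 13.3 + 12.7 + 17.0 + 10.3) / 8 = 16.1000
σ̂ = R̄ / d₂ = 16.1000 / 2.534 = 6.3536

6.35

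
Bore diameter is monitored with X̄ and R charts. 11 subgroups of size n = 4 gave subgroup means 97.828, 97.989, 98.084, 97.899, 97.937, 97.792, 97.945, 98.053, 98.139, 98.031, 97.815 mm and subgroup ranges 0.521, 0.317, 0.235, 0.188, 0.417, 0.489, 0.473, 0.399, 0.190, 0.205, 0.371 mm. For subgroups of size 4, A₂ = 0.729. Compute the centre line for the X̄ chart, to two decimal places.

X̄̄ = (97.828 + 97.989 + 98.084 + 97.899 + 97.937 + 97.792 + 97.945 + 98.053 + 98.139 + 98.031 + 97.815) / 11 = 1077.5120 / 11 = 97.9556
CL = X̄̄ = 97.9556

97.96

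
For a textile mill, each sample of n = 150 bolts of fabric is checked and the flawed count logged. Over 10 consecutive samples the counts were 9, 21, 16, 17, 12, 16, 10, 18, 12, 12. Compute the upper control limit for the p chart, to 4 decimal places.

p̄ = Σdᵢ / (k·n) = 143 / (10 × 150) = 0.09533
UCL = p̄ + 3·√(p̄(1−p̄)/n) = 0.09533 + 3 × √(0.09533×0.90467/150) = 0.09533 + 3 × 0.02398 = 0.16727

0.1673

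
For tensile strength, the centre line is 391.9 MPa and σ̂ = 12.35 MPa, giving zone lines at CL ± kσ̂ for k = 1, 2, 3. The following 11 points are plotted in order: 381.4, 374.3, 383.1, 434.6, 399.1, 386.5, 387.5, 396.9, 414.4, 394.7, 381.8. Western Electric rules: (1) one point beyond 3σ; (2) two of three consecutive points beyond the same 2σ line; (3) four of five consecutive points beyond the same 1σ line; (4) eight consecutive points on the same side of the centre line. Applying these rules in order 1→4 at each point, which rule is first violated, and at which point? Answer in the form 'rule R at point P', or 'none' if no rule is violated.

rule 1 at point 4

Zone of each point (C = within 1σ̂, B = 1σ̂–2σ̂, A = 2σ̂–3σ̂, * = beyond 3σ̂; sign = side of CL): 1:-C, 2:-B, 3:-C, 4:+*, 5:+C, 6:-C, 7:-C, 8:+C, 9:+B, 10:+C, 11:-C
Rule 1 (one point beyond the 3σ limits) is satisfied at point 4.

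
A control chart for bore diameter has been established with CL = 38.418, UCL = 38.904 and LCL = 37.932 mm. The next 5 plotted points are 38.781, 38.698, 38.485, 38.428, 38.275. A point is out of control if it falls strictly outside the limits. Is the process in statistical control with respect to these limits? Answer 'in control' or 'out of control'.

All 5 points lie within [37.932, 38.904].

in control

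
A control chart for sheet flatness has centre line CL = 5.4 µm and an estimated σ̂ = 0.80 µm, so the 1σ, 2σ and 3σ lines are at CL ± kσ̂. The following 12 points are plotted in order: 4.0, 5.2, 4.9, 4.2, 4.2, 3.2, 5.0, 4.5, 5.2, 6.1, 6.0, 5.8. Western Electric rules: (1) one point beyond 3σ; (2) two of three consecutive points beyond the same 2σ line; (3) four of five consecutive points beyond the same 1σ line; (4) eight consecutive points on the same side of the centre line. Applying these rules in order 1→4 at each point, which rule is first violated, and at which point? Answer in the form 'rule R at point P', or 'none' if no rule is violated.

Zone of each point (C = within 1σ̂, B = 1σ̂–2σ̂, A = 2σ̂–3σ̂, * = beyond 3σ̂; sign = side of CL): 1:-B, 2:-C, 3:-C, 4:-B, 5:-B, 6:-A, 7:-C, 8:-B, 9:-C, 10:+C, 11:+C, 12:+C
Rule 3 (four of five consecutive points beyond the same 1σ limit) is satisfied at point 8.

rule 3 at point 8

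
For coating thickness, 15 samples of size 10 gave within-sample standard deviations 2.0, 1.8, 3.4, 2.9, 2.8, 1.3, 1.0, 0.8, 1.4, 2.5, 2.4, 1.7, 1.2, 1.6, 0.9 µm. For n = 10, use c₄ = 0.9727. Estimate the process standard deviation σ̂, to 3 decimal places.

1.898

s̄ = (2.0 + 1.8 + 3.4 + 2.9 + 2.8 + 1.3 + 1.0 + 0.8 + 1.4 + 2.5 + 2.4 + 1.7 + 1.2 + 1.6 + 0.9) / 15 = 1.8467
σ̂ = s̄ / c₄ = 1.8467 / 0.9727 = 1.8985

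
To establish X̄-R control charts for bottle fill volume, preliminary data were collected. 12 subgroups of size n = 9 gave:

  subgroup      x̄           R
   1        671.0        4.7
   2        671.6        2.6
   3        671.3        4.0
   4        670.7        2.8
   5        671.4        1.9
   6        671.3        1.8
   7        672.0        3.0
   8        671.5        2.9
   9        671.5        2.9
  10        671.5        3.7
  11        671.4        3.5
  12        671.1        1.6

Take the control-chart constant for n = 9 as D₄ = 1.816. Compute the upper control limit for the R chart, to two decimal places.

R̄ = (4.7 + 2.6 + 4.0 + 2.8 + 1.9 + 1.8 + 3.0 + 2.9 + 2.9 + 3.7 + 3.5 + 1.6) / 12 = 35.4000 / 12 = 2.9500
UCL_R = D₄·R̄ = 1.816 × 2.9500 = 5.3572

5.36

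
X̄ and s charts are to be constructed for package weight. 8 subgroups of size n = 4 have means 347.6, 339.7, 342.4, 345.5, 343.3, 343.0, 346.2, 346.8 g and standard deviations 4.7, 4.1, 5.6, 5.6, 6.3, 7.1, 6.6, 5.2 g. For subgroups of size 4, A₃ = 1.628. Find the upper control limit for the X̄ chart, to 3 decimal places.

X̄̄ = (347.6 + 339.7 + 342.4 + 345.5 + 343.3 + 343.0 + 346.2 + 346.8) / 8 = 344.3125
s̄ = (4.7 + 4.1 + 5.6 + 5.6 + 6.3 + 7.1 + 6.6 + 5.2) / 8 = 5.6500
UCL = X̄̄ + A₃·s̄ = 344.3125 + 1.628 × 5.6500 = 353.5107

353.511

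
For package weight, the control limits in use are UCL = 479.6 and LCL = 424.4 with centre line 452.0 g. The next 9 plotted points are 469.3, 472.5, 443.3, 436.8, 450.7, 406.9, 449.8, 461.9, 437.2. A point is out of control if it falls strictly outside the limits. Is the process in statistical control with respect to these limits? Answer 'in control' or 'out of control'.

out of control

Compare each point to [424.4, 479.6]: sample 6 = 406.9 < LCL.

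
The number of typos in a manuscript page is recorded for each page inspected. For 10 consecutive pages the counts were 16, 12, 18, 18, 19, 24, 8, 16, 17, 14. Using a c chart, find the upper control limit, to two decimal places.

28.27

c̄ = (16 + 12 + 18 + 18 + 19 + 24 + 8 + 16 + 17 + 14) / 10 = 162 / 10 = 16.2000
UCL = c̄ + 3√c̄ = 16.2000 + 3 × √16.2000 = 16.2000 + 3 × 4.0249 = 28.2748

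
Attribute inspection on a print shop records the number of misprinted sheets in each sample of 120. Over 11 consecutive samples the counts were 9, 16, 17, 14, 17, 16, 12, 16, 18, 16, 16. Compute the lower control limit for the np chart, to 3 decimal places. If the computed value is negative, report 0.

p̄ = Σdᵢ / (k·n) = 167 / (11 × 120) = 0.12652
LCL = np̄ − 3·√(np̄(1−p̄)) = 15.1818 − 3 × 3.6416 = 4.2571

4.257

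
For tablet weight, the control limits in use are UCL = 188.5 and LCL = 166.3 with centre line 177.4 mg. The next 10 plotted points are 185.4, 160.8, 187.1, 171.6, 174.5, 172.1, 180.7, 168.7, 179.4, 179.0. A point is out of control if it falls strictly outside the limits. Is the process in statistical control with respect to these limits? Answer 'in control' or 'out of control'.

out of control

Compare each point to [166.3, 188.5]: sample 2 = 160.8 < LCL.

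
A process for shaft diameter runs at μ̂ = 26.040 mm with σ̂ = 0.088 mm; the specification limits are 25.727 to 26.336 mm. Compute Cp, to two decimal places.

1.15

Cp = (USL − LSL) / (6σ̂) = (26.336 − 25.727) / (6 × 0.088) = 0.6090 / 0.5280 = 1.1534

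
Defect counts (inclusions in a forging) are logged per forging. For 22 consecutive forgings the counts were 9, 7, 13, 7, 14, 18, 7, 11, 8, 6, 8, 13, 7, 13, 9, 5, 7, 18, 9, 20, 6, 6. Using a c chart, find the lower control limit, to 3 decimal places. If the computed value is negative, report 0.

0.537

c̄ = (9 + 7 + 13 + 7 + 14 + 18 + 7 + 11 + 8 + 6 + 8 + 13 + 7 + 13 + 9 + 5 + 7 + 18 + 9 + 20 + 6 + 6) / 22 = 221 / 22 = 10.0455
LCL = c̄ − 3√c̄ = 10.0455 − 3 × 3.1695 = 0.5371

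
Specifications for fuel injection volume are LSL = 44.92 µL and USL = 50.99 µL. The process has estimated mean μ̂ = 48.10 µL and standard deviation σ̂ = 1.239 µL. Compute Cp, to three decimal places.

Cp = (USL − LSL) / (6σ̂) = (50.99 − 44.92) / (6 × 1.239) = 6.0700 / 7.4340 = 0.8165

0.817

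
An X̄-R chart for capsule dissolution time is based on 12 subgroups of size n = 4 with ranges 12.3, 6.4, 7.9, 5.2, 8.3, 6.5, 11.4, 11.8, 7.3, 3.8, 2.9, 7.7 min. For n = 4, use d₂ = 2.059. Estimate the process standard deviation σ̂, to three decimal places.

3.703

R̄ = (12.3 + 6.4 + 7.9 + 5.2 + 8.3 + 6.5 + 11.4 + 11.8 + 7.3 + 3.8 + 2.9 + 7.7) / 12 = 7.6250
σ̂ = R̄ / d₂ = 7.6250 / 2.059 = 3.7033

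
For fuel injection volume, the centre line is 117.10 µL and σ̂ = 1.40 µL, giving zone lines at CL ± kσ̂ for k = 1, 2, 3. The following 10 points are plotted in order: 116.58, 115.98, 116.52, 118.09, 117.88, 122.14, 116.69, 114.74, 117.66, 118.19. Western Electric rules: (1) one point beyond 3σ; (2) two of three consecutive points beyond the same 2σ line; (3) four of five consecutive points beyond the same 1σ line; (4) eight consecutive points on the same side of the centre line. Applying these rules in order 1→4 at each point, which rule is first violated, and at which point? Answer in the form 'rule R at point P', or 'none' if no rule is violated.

rule 1 at point 6

Zone of each point (C = within 1σ̂, B = 1σ̂–2σ̂, A = 2σ̂–3σ̂, * = beyond 3σ̂; sign = side of CL): 1:-C, 2:-C, 3:-C, 4:+C, 5:+C, 6:+*, 7:-C, 8:-B, 9:+C, 10:+C
Rule 1 (one point beyond the 3σ limits) is satisfied at point 6.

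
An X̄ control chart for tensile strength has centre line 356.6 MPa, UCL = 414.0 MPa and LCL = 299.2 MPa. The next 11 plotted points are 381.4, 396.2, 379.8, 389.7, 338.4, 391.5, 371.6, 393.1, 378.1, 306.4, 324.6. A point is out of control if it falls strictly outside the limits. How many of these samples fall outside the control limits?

0

All 11 points lie within [299.2, 414.0].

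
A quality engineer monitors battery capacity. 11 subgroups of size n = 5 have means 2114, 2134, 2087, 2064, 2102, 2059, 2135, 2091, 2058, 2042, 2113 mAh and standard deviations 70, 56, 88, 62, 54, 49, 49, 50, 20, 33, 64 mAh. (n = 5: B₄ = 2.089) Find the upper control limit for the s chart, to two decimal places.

113.00

s̄ = (70 + 56 + 88 + 62 + 54 + 49 + 49 + 50 + 20 + 33 + 64) / 11 = 54.0909
UCL_s = B₄·s̄ = 2.089 × 54.0909 = 112.9959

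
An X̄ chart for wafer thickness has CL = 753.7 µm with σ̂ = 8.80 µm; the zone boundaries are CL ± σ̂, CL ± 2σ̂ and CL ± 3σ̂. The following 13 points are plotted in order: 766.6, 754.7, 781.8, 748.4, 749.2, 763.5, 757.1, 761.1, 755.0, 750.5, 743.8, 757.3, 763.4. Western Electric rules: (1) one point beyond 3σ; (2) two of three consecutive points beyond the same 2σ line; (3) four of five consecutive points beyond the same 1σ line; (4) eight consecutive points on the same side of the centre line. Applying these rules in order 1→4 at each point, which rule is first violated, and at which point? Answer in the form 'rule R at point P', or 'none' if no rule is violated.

Zone of each point (C = within 1σ̂, B = 1σ̂–2σ̂, A = 2σ̂–3σ̂, * = beyond 3σ̂; sign = side of CL): 1:+B, 2:+C, 3:+*, 4:-C, 5:-C, 6:+B, 7:+C, 8:+C, 9:+C, 10:-C, 11:-B, 12:+C, 13:+B
Rule 1 (one point beyond the 3σ limits) is satisfied at point 3.

rule 1 at point 3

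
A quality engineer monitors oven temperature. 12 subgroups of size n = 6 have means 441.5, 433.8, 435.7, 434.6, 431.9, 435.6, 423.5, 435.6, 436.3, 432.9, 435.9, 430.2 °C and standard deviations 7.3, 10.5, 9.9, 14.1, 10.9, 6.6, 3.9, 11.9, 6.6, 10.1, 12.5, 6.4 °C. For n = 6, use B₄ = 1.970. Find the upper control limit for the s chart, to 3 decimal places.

s̄ = (7.3 + 10.5 + 9.9 + 14.1 + 10.9 + 6.6 + 3.9 + 11.9 + 6.6 + 10.1 + 12.5 + 6.4) / 12 = 9.2250
UCL_s = B₄·s̄ = 1.970 × 9.2250 = 18.1732

18.173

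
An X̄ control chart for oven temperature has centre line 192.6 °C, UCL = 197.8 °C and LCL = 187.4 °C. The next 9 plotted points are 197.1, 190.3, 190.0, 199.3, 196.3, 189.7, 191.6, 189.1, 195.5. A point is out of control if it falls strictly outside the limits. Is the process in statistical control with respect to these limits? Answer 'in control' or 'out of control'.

out of control

Compare each point to [187.4, 197.8]: sample 4 = 199.3 > UCL.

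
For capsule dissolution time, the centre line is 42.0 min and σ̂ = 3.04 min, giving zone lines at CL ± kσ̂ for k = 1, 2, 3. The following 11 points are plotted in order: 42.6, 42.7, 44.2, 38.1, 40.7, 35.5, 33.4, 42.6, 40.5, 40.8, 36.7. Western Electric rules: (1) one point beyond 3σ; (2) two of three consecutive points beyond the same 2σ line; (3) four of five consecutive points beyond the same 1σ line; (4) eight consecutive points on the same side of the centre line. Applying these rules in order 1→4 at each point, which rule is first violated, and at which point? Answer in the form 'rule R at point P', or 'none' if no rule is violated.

rule 2 at point 7

Zone of each point (C = within 1σ̂, B = 1σ̂–2σ̂, A = 2σ̂–3σ̂, * = beyond 3σ̂; sign = side of CL): 1:+C, 2:+C, 3:+C, 4:-B, 5:-C, 6:-A, 7:-A, 8:+C, 9:-C, 10:-C, 11:-B
Rule 2 (two of three consecutive points beyond the same 2σ limit) is satisfied at point 7.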